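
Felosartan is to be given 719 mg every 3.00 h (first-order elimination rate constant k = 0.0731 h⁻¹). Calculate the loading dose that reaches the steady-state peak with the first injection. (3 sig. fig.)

3650 mg

Accumulation ratio R = 1 / (1 − e^(−kτ)) = 1 / (1 − e^(−0.07310×3.00)) = 1 / (1 − 0.8031) = 5.078
Loading dose = maintenance dose × R = 719 × 5.078 ≈ 3650 mg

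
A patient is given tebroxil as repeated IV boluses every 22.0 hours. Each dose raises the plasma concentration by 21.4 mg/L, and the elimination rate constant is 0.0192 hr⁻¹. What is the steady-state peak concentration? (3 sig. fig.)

Fraction remaining after one interval: e^(−kτ) = e^(−0.01920 × 22.0) = 0.6555
R = 1 / (1 − 0.6555) = 2.903
Css,max = 21.4 × 2.903 ≈ 62.1 mg/L

62.1 mg/L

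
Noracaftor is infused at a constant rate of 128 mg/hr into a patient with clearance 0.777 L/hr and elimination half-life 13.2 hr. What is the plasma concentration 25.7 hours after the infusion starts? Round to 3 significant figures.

Css = rate / CL = 128 / 0.777 = 164.7 mg/L
k = ln 2 / 13.2 = 0.05251 hr⁻¹
C(t) = Css (1 − e^(−kt)) = 164.7 × (1 − e^(−1.350)) = 164.7 × 0.7406 ≈ 122 mg/L

122 mg/L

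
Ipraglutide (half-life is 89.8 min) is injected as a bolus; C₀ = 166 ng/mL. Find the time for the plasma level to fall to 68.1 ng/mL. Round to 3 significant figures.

k = ln 2 / 89.8 = 0.007719 min⁻¹
C(t) = C₀ e^(−kt)  ⇒  t = ln(C₀/C) / k
t = ln(166/68.1) / 0.007719 = 0.8910 / 0.007719 ≈ 115 minutes

115 minutes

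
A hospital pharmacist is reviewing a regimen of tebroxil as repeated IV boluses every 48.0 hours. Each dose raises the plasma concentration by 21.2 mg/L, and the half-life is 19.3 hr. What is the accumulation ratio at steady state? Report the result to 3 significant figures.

1.22

k = ln 2 / 19.3 = 0.03591 hr⁻¹
Fraction remaining after one interval: e^(−kτ) = e^(−0.03591 × 48.0) = 0.1784
R = 1 / (1 − 0.1784) = 1 / 0.8216 ≈ 1.22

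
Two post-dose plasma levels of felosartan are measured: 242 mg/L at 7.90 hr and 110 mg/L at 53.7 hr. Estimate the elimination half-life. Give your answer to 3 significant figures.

40.3 hours

k = ln(C₁/C₂) / (t₂ − t₁) = ln(242/110) / (53.7 − 7.90)
  = 0.7885 / 45.80 = 0.01722 hr⁻¹
t½ = ln 2 / k = ln 2 / 0.01722 ≈ 40.3 hours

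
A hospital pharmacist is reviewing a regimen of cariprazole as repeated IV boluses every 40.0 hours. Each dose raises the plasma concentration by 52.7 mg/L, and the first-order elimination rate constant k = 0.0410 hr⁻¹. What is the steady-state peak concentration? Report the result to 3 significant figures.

Fraction remaining after one interval: e^(−kτ) = e^(−0.04100 × 40.0) = 0.1940
R = 1 / (1 − 0.1940) = 1.241
Css,max = 52.7 × 1.241 ≈ 65.4 mg/L

65.4 mg/L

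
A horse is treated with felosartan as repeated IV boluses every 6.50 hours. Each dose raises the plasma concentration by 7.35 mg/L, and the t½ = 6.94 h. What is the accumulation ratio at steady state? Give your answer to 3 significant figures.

k = ln 2 / 6.94 = 0.09988 h⁻¹
Fraction remaining after one interval: e^(−kτ) = e^(−0.09988 × 6.50) = 0.5225
R = 1 / (1 − 0.5225) = 1 / 0.4775 ≈ 2.09

2.09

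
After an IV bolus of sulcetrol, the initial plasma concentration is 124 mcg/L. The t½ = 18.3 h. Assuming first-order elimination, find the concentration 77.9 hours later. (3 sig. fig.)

6.49 mcg/L

k = ln 2 / 18.3 = 0.03788 h⁻¹
77.9 h is 4.257 half-lives, so C = 124 × (1/2)^4.257 = 124 × 0.05231 ≈ 6.49 mcg/L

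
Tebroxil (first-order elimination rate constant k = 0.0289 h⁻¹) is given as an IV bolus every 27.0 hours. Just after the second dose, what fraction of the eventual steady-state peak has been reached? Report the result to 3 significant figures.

f_n = 1 − e^(−nkτ) = 1 − e^(−2 × 0.02890 × 27.0) = 1 − e^(−1.561) = 1 − 0.2100 ≈ 0.790

0.790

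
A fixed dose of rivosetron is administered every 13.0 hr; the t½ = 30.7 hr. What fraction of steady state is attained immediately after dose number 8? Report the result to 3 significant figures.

0.904

k = ln 2 / 30.7 = 0.02258 hr⁻¹
f_n = 1 − e^(−nkτ) = 1 − e^(−8 × 0.02258 × 13.0) = 1 − e^(−2.348) = 1 − 0.09555 ≈ 0.904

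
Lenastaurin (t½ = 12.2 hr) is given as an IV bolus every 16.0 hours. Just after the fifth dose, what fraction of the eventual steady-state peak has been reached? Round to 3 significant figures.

0.989

k = ln 2 / 12.2 = 0.05682 hr⁻¹
f_n = 1 − e^(−nkτ) = 1 − e^(−5 × 0.05682 × 16.0) = 1 − e^(−4.545) = 1 − 0.01062 ≈ 0.989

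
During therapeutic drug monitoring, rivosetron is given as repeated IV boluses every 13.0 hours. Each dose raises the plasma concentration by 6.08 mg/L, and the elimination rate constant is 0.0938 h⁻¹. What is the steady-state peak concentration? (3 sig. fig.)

Fraction remaining after one interval: e^(−kτ) = e^(−0.09380 × 13.0) = 0.2954
R = 1 / (1 − 0.2954) = 1.419
Css,max = 6.08 × 1.419 ≈ 8.63 mg/L

8.63 mg/L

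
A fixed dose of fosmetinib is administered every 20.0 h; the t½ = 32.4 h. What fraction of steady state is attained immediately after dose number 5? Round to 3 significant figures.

k = ln 2 / 32.4 = 0.02139 h⁻¹
f_n = 1 − e^(−nkτ) = 1 − e^(−5 × 0.02139 × 20.0) = 1 − e^(−2.139) = 1 − 0.1177 ≈ 0.882

0.882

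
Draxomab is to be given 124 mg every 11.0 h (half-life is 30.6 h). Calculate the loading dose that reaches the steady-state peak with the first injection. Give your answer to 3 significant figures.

562 mg

k = ln 2 / 30.6 = 0.02265 h⁻¹
Accumulation ratio R = 1 / (1 − e^(−kτ)) = 1 / (1 − e^(−0.02265×11.0)) = 1 / (1 − 0.7794) = 4.534
Loading dose = maintenance dose × R = 124 × 4.534 ≈ 562 mg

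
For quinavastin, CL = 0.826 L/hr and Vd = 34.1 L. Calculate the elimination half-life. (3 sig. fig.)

k = CL / V = 0.826 / 34.1 = 0.02422 hr⁻¹
t½ = ln 2 / k = ln 2 / 0.02422 ≈ 28.6 hours

28.6 hours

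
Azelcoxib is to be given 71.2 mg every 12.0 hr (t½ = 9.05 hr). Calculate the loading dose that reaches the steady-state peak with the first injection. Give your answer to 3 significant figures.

k = ln 2 / 9.05 = 0.07659 hr⁻¹
Accumulation ratio R = 1 / (1 − e^(−kτ)) = 1 / (1 − e^(−0.07659×12.0)) = 1 / (1 − 0.3989) = 1.664
Loading dose = maintenance dose × R = 71.2 × 1.664 ≈ 118 mg

118 mg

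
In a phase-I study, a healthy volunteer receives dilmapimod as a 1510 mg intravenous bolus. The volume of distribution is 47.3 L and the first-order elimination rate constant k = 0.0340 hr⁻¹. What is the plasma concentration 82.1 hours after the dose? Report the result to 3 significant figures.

C₀ = dose / V = 1510 / 47.3 = 31.92 µg/mL
C(t) = C₀ e^(−kt) = 31.92 × e^(−0.03400 × 82.1) = 31.92 × e^(−2.791) = 31.92 × 0.06134 ≈ 1.96 µg/mL

1.96 µg/mL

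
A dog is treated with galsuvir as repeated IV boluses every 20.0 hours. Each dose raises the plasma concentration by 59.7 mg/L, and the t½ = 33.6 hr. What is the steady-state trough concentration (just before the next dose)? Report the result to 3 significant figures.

117 mg/L

k = ln 2 / 33.6 = 0.02063 hr⁻¹
Fraction remaining after one interval: e^(−kτ) = e^(−0.02063 × 20.0) = 0.6619
R = 1 / (1 − 0.6619) = 2.958
Css,max = 59.7 × 2.958 = 176.6 mg/L
Css,min = Css,max × e^(−kτ) = 176.6 × 0.6619 ≈ 117 mg/L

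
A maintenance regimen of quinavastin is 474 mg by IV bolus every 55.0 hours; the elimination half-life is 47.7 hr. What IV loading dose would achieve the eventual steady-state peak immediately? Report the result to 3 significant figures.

861 mg

k = ln 2 / 47.7 = 0.01453 hr⁻¹
Accumulation ratio R = 1 / (1 − e^(−kτ)) = 1 / (1 − e^(−0.01453×55.0)) = 1 / (1 − 0.4497) = 1.817
Loading dose = maintenance dose × R = 474 × 1.817 ≈ 861 mg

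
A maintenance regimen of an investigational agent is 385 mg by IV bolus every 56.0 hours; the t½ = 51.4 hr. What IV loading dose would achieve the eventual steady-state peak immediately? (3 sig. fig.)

k = ln 2 / 51.4 = 0.01349 hr⁻¹
Accumulation ratio R = 1 / (1 − e^(−kτ)) = 1 / (1 − e^(−0.01349×56.0)) = 1 / (1 − 0.4699) = 1.887
Loading dose = maintenance dose × R = 385 × 1.887 ≈ 726 mg

726 mg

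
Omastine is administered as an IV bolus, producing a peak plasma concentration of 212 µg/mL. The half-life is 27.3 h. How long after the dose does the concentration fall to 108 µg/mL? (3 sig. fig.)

26.6 hours

k = ln 2 / 27.3 = 0.02539 h⁻¹
C(t) = C₀ e^(−kt)  ⇒  t = ln(C₀/C) / k
t = ln(212/108) / 0.02539 = 0.6745 / 0.02539 ≈ 26.6 hours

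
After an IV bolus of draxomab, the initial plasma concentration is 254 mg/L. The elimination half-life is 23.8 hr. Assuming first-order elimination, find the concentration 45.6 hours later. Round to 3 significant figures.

k = ln 2 / 23.8 = 0.02912 hr⁻¹
45.6 hr is 1.916 half-lives, so C = 254 × (1/2)^1.916 = 254 × 0.2650 ≈ 67.3 mg/L

67.3 mg/L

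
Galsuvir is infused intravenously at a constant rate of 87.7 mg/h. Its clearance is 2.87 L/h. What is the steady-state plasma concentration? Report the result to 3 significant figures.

30.6 µg/mL

Css = infusion rate / CL = 87.7 / 2.87 ≈ 30.6 µg/mL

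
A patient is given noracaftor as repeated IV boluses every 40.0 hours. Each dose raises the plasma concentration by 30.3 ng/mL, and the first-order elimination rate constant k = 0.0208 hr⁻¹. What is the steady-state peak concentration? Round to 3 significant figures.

Fraction remaining after one interval: e^(−kτ) = e^(−0.02080 × 40.0) = 0.4352
R = 1 / (1 − 0.4352) = 1.770
Css,max = 30.3 × 1.770 ≈ 53.6 ng/mL

53.6 ng/mL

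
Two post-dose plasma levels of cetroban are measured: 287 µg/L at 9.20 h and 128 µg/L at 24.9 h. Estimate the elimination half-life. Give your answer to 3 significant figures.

k = ln(C₁/C₂) / (t₂ − t₁) = ln(287/128) / (24.9 − 9.20)
  = 0.8075 / 15.70 = 0.05143 h⁻¹
t½ = ln 2 / k = ln 2 / 0.05143 ≈ 13.5 hours

13.5 hours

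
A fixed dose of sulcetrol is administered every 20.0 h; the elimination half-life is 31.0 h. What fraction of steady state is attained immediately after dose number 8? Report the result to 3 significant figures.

0.972

k = ln 2 / 31.0 = 0.02236 h⁻¹
f_n = 1 − e^(−nkτ) = 1 − e^(−8 × 0.02236 × 20.0) = 1 − e^(−3.578) = 1 − 0.02794 ≈ 0.972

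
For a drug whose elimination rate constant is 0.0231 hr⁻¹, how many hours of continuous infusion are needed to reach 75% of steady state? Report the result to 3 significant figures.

60.0 hours

f = 1 − e^(−kt)  ⇒  t = −ln(1 − f) / k
t = −ln(1 − 0.75) / 0.02310 = 1.386 / 0.02310 ≈ 60.0 hours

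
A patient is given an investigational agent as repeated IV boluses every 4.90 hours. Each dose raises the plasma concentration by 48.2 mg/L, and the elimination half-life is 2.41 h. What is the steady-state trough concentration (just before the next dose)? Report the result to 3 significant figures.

15.6 mg/L

k = ln 2 / 2.41 = 0.2876 h⁻¹
Fraction remaining after one interval: e^(−kτ) = e^(−0.2876 × 4.90) = 0.2443
R = 1 / (1 − 0.2443) = 1.323
Css,max = 48.2 × 1.323 = 63.78 mg/L
Css,min = Css,max × e^(−kτ) = 63.78 × 0.2443 ≈ 15.6 mg/L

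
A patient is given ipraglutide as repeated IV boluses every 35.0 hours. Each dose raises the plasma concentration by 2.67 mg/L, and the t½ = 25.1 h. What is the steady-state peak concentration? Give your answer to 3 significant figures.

4.31 mg/L

k = ln 2 / 25.1 = 0.02762 h⁻¹
Fraction remaining after one interval: e^(−kτ) = e^(−0.02762 × 35.0) = 0.3804
R = 1 / (1 − 0.3804) = 1.614
Css,max = 2.67 × 1.614 ≈ 4.31 mg/L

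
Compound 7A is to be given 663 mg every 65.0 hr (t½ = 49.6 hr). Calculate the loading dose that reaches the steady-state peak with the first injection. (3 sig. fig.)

1110 mg

k = ln 2 / 49.6 = 0.01397 hr⁻¹
Accumulation ratio R = 1 / (1 − e^(−kτ)) = 1 / (1 − e^(−0.01397×65.0)) = 1 / (1 − 0.4032) = 1.676
Loading dose = maintenance dose × R = 663 × 1.676 ≈ 1110 mg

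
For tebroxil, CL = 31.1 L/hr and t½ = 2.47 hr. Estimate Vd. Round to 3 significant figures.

k = ln 2 / t½ = ln 2 / 2.47 = 0.2806 hr⁻¹
V = CL / k = 31.1 / 0.2806 ≈ 111 L

111 L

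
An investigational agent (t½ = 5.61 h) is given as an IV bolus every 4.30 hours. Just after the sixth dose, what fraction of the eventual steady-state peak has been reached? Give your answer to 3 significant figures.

0.959

k = ln 2 / 5.61 = 0.1236 h⁻¹
f_n = 1 − e^(−nkτ) = 1 − e^(−6 × 0.1236 × 4.30) = 1 − e^(−3.188) = 1 − 0.04127 ≈ 0.959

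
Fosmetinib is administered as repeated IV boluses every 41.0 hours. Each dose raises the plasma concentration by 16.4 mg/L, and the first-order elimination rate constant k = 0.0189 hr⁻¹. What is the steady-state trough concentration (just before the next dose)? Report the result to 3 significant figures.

14.0 mg/L

Fraction remaining after one interval: e^(−kτ) = e^(−0.01890 × 41.0) = 0.4607
R = 1 / (1 − 0.4607) = 1.854
Css,max = 16.4 × 1.854 = 30.41 mg/L
Css,min = Css,max × e^(−kτ) = 30.41 × 0.4607 ≈ 14.0 mg/L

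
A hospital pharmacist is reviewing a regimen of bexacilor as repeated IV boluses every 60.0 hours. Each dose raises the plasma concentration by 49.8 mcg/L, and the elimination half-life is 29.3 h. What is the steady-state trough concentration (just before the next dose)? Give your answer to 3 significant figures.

k = ln 2 / 29.3 = 0.02366 h⁻¹
Fraction remaining after one interval: e^(−kτ) = e^(−0.02366 × 60.0) = 0.2419
R = 1 / (1 − 0.2419) = 1.319
Css,max = 49.8 × 1.319 = 65.69 mcg/L
Css,min = Css,max × e^(−kτ) = 65.69 × 0.2419 ≈ 15.9 mcg/L

15.9 mcg/L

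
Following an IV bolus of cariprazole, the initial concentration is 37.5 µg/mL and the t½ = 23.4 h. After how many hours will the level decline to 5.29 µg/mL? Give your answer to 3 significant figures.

k = ln 2 / 23.4 = 0.02962 h⁻¹
C(t) = C₀ e^(−kt)  ⇒  t = ln(C₀/C) / k
t = ln(37.5/5.29) / 0.02962 = 1.959 / 0.02962 ≈ 66.1 hours

66.1 hours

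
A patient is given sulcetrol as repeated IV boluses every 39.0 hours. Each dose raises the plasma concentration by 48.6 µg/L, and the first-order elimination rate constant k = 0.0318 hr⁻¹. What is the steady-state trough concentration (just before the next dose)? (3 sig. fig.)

Fraction remaining after one interval: e^(−kτ) = e^(−0.03180 × 39.0) = 0.2893
R = 1 / (1 − 0.2893) = 1.407
Css,max = 48.6 × 1.407 = 68.39 µg/L
Css,min = Css,max × e^(−kτ) = 68.39 × 0.2893 ≈ 19.8 µg/L

19.8 µg/L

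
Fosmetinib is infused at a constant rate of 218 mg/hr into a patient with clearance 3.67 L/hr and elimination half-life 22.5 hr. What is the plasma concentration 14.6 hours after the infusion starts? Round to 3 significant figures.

Css = rate / CL = 218 / 3.67 = 59.40 µg/mL
k = ln 2 / 22.5 = 0.03081 hr⁻¹
C(t) = Css (1 − e^(−kt)) = 59.40 × (1 − e^(−0.4498)) = 59.40 × 0.3622 ≈ 21.5 µg/mL

21.5 µg/mL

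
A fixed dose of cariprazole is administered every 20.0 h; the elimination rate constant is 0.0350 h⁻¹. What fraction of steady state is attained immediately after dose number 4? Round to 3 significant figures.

0.939

f_n = 1 − e^(−nkτ) = 1 − e^(−4 × 0.03500 × 20.0) = 1 − e^(−2.800) = 1 − 0.06081 ≈ 0.939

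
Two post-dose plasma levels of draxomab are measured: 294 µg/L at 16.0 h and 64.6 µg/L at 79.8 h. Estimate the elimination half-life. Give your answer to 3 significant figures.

k = ln(C₁/C₂) / (t₂ − t₁) = ln(294/64.6) / (79.8 − 16.0)
  = 1.515 / 63.80 = 0.02375 h⁻¹
t½ = ln 2 / k = ln 2 / 0.02375 ≈ 29.2 hours

29.2 hours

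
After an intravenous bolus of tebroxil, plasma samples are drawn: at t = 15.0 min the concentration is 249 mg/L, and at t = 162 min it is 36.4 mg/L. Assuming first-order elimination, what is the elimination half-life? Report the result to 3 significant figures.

53.0 minutes

k = ln(C₁/C₂) / (t₂ − t₁) = ln(249/36.4) / (162 − 15.0)
  = 1.923 / 147.0 = 0.01308 min⁻¹
t½ = ln 2 / k = ln 2 / 0.01308 ≈ 53.0 minutes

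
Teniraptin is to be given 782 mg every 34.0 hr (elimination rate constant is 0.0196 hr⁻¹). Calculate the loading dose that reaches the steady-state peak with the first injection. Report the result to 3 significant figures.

1610 mg

Accumulation ratio R = 1 / (1 − e^(−kτ)) = 1 / (1 − e^(−0.01960×34.0)) = 1 / (1 − 0.5136) = 2.056
Loading dose = maintenance dose × R = 782 × 2.056 ≈ 1610 mg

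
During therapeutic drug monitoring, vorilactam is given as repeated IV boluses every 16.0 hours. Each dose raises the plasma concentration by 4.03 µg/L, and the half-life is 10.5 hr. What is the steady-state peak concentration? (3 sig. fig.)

6.18 µg/L

k = ln 2 / 10.5 = 0.06601 hr⁻¹
Fraction remaining after one interval: e^(−kτ) = e^(−0.06601 × 16.0) = 0.3478
R = 1 / (1 − 0.3478) = 1.533
Css,max = 4.03 × 1.533 ≈ 6.18 µg/L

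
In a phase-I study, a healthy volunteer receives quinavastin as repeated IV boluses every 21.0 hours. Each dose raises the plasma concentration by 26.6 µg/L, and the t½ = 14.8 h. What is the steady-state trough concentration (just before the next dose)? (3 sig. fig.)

k = ln 2 / 14.8 = 0.04683 h⁻¹
Fraction remaining after one interval: e^(−kτ) = e^(−0.04683 × 21.0) = 0.3740
R = 1 / (1 − 0.3740) = 1.597
Css,max = 26.6 × 1.597 = 42.49 µg/L
Css,min = Css,max × e^(−kτ) = 42.49 × 0.3740 ≈ 15.9 µg/L

15.9 µg/L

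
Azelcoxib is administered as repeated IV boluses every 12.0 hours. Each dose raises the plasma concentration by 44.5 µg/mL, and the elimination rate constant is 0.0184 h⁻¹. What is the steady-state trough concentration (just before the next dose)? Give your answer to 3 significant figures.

Fraction remaining after one interval: e^(−kτ) = e^(−0.01840 × 12.0) = 0.8019
R = 1 / (1 − 0.8019) = 5.047
Css,max = 44.5 × 5.047 = 224.6 µg/mL
Css,min = Css,max × e^(−kτ) = 224.6 × 0.8019 ≈ 180 µg/mL

180 µg/mL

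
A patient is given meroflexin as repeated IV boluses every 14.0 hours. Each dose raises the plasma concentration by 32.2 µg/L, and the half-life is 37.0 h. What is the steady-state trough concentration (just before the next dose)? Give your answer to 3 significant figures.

k = ln 2 / 37.0 = 0.01873 h⁻¹
Fraction remaining after one interval: e^(−kτ) = e^(−0.01873 × 14.0) = 0.7693
R = 1 / (1 − 0.7693) = 4.335
Css,max = 32.2 × 4.335 = 139.6 µg/L
Css,min = Css,max × e^(−kτ) = 139.6 × 0.7693 ≈ 107 µg/L

107 µg/L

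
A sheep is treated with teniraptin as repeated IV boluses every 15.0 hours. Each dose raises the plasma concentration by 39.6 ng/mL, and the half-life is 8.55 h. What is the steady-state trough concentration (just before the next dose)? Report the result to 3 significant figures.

16.7 ng/mL

k = ln 2 / 8.55 = 0.08107 h⁻¹
Fraction remaining after one interval: e^(−kτ) = e^(−0.08107 × 15.0) = 0.2964
R = 1 / (1 − 0.2964) = 1.421
Css,max = 39.6 × 1.421 = 56.28 ng/mL
Css,min = Css,max × e^(−kτ) = 56.28 × 0.2964 ≈ 16.7 ng/mL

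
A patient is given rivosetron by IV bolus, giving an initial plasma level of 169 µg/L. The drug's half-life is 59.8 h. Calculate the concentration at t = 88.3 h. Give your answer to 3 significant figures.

60.7 µg/L

k = ln 2 / 59.8 = 0.01159 h⁻¹
88.3 h is 1.477 half-lives, so C = 169 × (1/2)^1.477 = 169 × 0.3593 ≈ 60.7 µg/L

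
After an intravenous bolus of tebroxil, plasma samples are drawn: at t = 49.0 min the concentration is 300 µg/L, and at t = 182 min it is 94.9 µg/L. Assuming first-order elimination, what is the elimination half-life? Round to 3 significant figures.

k = ln(C₁/C₂) / (t₂ − t₁) = ln(300/94.9) / (182 − 49.0)
  = 1.151 / 133.0 = 0.008654 min⁻¹
t½ = ln 2 / k = ln 2 / 0.008654 ≈ 80.1 minutes

80.1 minutes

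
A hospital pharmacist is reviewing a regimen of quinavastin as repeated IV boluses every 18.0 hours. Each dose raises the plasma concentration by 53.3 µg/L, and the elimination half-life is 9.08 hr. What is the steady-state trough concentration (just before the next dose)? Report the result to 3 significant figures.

k = ln 2 / 9.08 = 0.07634 hr⁻¹
Fraction remaining after one interval: e^(−kτ) = e^(−0.07634 × 18.0) = 0.2531
R = 1 / (1 − 0.2531) = 1.339
Css,max = 53.3 × 1.339 = 71.36 µg/L
Css,min = Css,max × e^(−kτ) = 71.36 × 0.2531 ≈ 18.1 µg/L

18.1 µg/L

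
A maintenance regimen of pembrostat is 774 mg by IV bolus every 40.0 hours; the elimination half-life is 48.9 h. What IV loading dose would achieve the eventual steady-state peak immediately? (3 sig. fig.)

k = ln 2 / 48.9 = 0.01417 h⁻¹
Accumulation ratio R = 1 / (1 − e^(−kτ)) = 1 / (1 − e^(−0.01417×40.0)) = 1 / (1 − 0.5672) = 2.311
Loading dose = maintenance dose × R = 774 × 2.311 ≈ 1790 mg

1790 mg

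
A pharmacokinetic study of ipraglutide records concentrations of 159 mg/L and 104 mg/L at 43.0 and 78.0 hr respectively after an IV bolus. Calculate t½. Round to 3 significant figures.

k = ln(C₁/C₂) / (t₂ − t₁) = ln(159/104) / (78.0 − 43.0)
  = 0.4245 / 35.00 = 0.01213 hr⁻¹
t½ = ln 2 / k = ln 2 / 0.01213 ≈ 57.1 hours

57.1 hours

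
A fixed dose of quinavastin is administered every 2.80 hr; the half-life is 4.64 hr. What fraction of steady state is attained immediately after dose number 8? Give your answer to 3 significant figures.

k = ln 2 / 4.64 = 0.1494 hr⁻¹
f_n = 1 − e^(−nkτ) = 1 − e^(−8 × 0.1494 × 2.80) = 1 − e^(−3.346) = 1 − 0.03522 ≈ 0.965

0.965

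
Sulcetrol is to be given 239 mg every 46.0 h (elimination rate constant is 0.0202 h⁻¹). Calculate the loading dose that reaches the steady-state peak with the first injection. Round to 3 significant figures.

Accumulation ratio R = 1 / (1 − e^(−kτ)) = 1 / (1 − e^(−0.02020×46.0)) = 1 / (1 − 0.3949) = 1.653
Loading dose = maintenance dose × R = 239 × 1.653 ≈ 395 mg

395 mg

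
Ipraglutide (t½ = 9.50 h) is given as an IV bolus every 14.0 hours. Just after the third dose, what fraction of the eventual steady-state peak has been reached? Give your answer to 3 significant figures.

0.953

k = ln 2 / 9.50 = 0.07296 h⁻¹
f_n = 1 − e^(−nkτ) = 1 − e^(−3 × 0.07296 × 14.0) = 1 − e^(−3.064) = 1 − 0.04668 ≈ 0.953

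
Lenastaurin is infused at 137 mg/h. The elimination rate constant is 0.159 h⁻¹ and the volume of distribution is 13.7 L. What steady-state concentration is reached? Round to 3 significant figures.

62.9 mg/L

CL = k · V = 0.159 × 13.7 = 2.178 L/h
Css = rate / CL = 137 / 2.178 ≈ 62.9 mg/L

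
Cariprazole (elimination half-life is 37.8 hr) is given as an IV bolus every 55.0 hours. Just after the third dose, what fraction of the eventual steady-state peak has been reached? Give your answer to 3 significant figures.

0.951

k = ln 2 / 37.8 = 0.01834 hr⁻¹
f_n = 1 − e^(−nkτ) = 1 − e^(−3 × 0.01834 × 55.0) = 1 − e^(−3.026) = 1 − 0.04853 ≈ 0.951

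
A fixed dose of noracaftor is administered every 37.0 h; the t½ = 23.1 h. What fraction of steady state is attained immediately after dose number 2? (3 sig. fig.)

0.891

k = ln 2 / 23.1 = 0.03001 h⁻¹
f_n = 1 − e^(−nkτ) = 1 − e^(−2 × 0.03001 × 37.0) = 1 − e^(−2.220) = 1 − 0.1086 ≈ 0.891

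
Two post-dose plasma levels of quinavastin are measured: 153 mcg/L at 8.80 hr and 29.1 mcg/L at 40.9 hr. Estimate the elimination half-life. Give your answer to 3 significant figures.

13.4 hours

k = ln(C₁/C₂) / (t₂ − t₁) = ln(153/29.1) / (40.9 − 8.80)
  = 1.660 / 32.10 = 0.05170 hr⁻¹
t½ = ln 2 / k = ln 2 / 0.05170 ≈ 13.4 hours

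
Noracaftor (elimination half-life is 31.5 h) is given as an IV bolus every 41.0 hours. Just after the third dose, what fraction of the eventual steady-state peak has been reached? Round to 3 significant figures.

k = ln 2 / 31.5 = 0.02200 h⁻¹
f_n = 1 − e^(−nkτ) = 1 − e^(−3 × 0.02200 × 41.0) = 1 − e^(−2.707) = 1 − 0.06677 ≈ 0.933

0.933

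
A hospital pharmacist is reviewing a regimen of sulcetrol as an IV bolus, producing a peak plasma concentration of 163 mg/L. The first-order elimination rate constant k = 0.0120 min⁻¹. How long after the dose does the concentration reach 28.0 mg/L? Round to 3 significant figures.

147 minutes

C(t) = C₀ e^(−kt)  ⇒  t = ln(C₀/C) / k
t = ln(163/28.0) / 0.01200 = 1.762 / 0.01200 ≈ 147 minutes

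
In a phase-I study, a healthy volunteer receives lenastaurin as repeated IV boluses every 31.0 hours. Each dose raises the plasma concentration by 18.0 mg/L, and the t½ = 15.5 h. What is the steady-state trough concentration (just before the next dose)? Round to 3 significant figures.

k = ln 2 / 15.5 = 0.04472 h⁻¹
Fraction remaining after one interval: e^(−kτ) = e^(−0.04472 × 31.0) = 0.2500
R = 1 / (1 − 0.2500) = 1.333
Css,max = 18.0 × 1.333 = 24.00 mg/L
Css,min = Css,max × e^(−kτ) = 24.00 × 0.2500 ≈ 6.00 mg/L

6.00 mg/L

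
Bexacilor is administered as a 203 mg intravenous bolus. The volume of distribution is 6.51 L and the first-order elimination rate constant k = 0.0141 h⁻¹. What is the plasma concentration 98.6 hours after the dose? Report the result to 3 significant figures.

C₀ = dose / V = 203 / 6.51 = 31.18 mg/L
C(t) = C₀ e^(−kt) = 31.18 × e^(−0.01410 × 98.6) = 31.18 × e^(−1.390) = 31.18 × 0.2490 ≈ 7.76 mg/L

7.76 mg/L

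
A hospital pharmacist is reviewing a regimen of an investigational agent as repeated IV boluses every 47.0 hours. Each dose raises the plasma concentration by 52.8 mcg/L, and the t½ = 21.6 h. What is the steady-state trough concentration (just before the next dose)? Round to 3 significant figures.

15.0 mcg/L

k = ln 2 / 21.6 = 0.03209 h⁻¹
Fraction remaining after one interval: e^(−kτ) = e^(−0.03209 × 47.0) = 0.2213
R = 1 / (1 − 0.2213) = 1.284
Css,max = 52.8 × 1.284 = 67.81 mcg/L
Css,min = Css,max × e^(−kτ) = 67.81 × 0.2213 ≈ 15.0 mcg/L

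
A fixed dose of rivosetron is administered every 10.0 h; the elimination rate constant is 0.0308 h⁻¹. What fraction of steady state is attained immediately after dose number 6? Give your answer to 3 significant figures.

f_n = 1 − e^(−nkτ) = 1 − e^(−6 × 0.03080 × 10.0) = 1 − e^(−1.848) = 1 − 0.1576 ≈ 0.842

0.842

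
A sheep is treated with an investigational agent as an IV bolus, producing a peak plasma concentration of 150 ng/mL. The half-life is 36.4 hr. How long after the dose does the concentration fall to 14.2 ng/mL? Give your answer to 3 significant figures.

124 hours

k = ln 2 / 36.4 = 0.01904 hr⁻¹
C(t) = C₀ e^(−kt)  ⇒  t = ln(C₀/C) / k
t = ln(150/14.2) / 0.01904 = 2.357 / 0.01904 ≈ 124 hours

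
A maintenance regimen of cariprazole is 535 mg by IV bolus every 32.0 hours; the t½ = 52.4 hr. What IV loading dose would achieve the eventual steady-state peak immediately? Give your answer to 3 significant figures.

1550 mg

k = ln 2 / 52.4 = 0.01323 hr⁻¹
Accumulation ratio R = 1 / (1 − e^(−kτ)) = 1 / (1 − e^(−0.01323×32.0)) = 1 / (1 − 0.6549) = 2.898
Loading dose = maintenance dose × R = 535 × 2.898 ≈ 1550 mg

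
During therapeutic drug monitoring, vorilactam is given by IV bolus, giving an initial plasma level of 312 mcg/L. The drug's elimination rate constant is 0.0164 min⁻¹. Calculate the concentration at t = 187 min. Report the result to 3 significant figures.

14.5 mcg/L

C(t) = C₀ e^(−kt) = 312 × e^(−0.01640 × 187) = 312 × e^(−3.067) = 312 × 0.04657 ≈ 14.5 mcg/L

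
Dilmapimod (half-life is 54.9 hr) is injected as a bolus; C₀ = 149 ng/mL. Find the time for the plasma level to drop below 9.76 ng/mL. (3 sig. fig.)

216 hours

k = ln 2 / 54.9 = 0.01263 hr⁻¹
C(t) = C₀ e^(−kt)  ⇒  t = ln(C₀/C) / k
t = ln(149/9.76) / 0.01263 = 2.726 / 0.01263 ≈ 216 hours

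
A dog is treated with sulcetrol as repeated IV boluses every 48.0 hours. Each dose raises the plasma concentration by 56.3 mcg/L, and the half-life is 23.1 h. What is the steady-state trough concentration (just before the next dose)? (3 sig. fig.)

k = ln 2 / 23.1 = 0.03001 h⁻¹
Fraction remaining after one interval: e^(−kτ) = e^(−0.03001 × 48.0) = 0.2369
R = 1 / (1 − 0.2369) = 1.310
Css,max = 56.3 × 1.310 = 73.77 mcg/L
Css,min = Css,max × e^(−kτ) = 73.77 × 0.2369 ≈ 17.5 mcg/L

17.5 mcg/L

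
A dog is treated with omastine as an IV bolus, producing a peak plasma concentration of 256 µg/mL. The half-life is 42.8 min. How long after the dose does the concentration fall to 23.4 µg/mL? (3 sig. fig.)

k = ln 2 / 42.8 = 0.01620 min⁻¹
C(t) = C₀ e^(−kt)  ⇒  t = ln(C₀/C) / k
t = ln(256/23.4) / 0.01620 = 2.392 / 0.01620 ≈ 148 minutes

148 minutes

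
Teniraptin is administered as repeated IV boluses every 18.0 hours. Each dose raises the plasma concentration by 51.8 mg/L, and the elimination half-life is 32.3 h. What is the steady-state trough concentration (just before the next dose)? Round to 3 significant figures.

110 mg/L

k = ln 2 / 32.3 = 0.02146 h⁻¹
Fraction remaining after one interval: e^(−kτ) = e^(−0.02146 × 18.0) = 0.6796
R = 1 / (1 − 0.6796) = 3.121
Css,max = 51.8 × 3.121 = 161.7 mg/L
Css,min = Css,max × e^(−kτ) = 161.7 × 0.6796 ≈ 110 mg/L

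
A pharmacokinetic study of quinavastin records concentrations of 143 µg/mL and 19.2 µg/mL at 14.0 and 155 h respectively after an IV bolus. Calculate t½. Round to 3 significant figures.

k = ln(C₁/C₂) / (t₂ − t₁) = ln(143/19.2) / (155 − 14.0)
  = 2.008 / 141.0 = 0.01424 h⁻¹
t½ = ln 2 / k = ln 2 / 0.01424 ≈ 48.7 hours

48.7 hours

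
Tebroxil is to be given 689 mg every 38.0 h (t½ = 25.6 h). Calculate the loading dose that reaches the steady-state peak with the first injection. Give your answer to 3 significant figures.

1070 mg

k = ln 2 / 25.6 = 0.02708 h⁻¹
Accumulation ratio R = 1 / (1 − e^(−kτ)) = 1 / (1 − e^(−0.02708×38.0)) = 1 / (1 − 0.3574) = 1.556
Loading dose = maintenance dose × R = 689 × 1.556 ≈ 1070 mg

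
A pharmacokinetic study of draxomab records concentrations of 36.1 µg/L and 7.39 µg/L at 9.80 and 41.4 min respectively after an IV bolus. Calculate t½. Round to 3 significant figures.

k = ln(C₁/C₂) / (t₂ − t₁) = ln(36.1/7.39) / (41.4 − 9.80)
  = 1.586 / 31.60 = 0.05020 min⁻¹
t½ = ln 2 / k = ln 2 / 0.05020 ≈ 13.8 minutes

13.8 minutes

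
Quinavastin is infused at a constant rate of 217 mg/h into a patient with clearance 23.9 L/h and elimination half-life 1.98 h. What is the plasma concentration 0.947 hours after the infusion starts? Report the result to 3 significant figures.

2.56 µg/mL

Css = rate / CL = 217 / 23.9 = 9.079 µg/mL
k = ln 2 / 1.98 = 0.3501 h⁻¹
C(t) = Css (1 − e^(−kt)) = 9.079 × (1 − e^(−0.3315)) = 9.079 × 0.2822 ≈ 2.56 µg/mL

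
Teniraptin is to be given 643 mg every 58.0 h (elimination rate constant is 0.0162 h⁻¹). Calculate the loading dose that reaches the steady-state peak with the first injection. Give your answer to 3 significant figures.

Accumulation ratio R = 1 / (1 − e^(−kτ)) = 1 / (1 − e^(−0.01620×58.0)) = 1 / (1 − 0.3908) = 1.641
Loading dose = maintenance dose × R = 643 × 1.641 ≈ 1060 mg

1060 mg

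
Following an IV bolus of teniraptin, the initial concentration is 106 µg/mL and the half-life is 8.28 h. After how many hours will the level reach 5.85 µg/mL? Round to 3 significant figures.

34.6 hours

k = ln 2 / 8.28 = 0.08371 h⁻¹
C(t) = C₀ e^(−kt)  ⇒  t = ln(C₀/C) / k
t = ln(106/5.85) / 0.08371 = 2.897 / 0.08371 ≈ 34.6 hours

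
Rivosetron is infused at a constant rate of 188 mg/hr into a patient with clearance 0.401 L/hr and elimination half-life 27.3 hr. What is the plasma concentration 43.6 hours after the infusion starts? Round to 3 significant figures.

Css = rate / CL = 188 / 0.401 = 468.8 mg/L
k = ln 2 / 27.3 = 0.02539 hr⁻¹
C(t) = Css (1 − e^(−kt)) = 468.8 × (1 − e^(−1.107)) = 468.8 × 0.6695 ≈ 314 mg/L

314 mg/L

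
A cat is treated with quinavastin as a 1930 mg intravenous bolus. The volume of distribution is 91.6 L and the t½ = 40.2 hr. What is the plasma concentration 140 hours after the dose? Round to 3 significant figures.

1.88 µg/mL

C₀ = dose / V = 1930 / 91.6 = 21.07 µg/mL
k = ln 2 / 40.2 = 0.01724 hr⁻¹
C(t) = C₀ e^(−kt) = 21.07 × e^(−0.01724 × 140) = 21.07 × e^(−2.414) = 21.07 × 0.08946 ≈ 1.88 µg/mL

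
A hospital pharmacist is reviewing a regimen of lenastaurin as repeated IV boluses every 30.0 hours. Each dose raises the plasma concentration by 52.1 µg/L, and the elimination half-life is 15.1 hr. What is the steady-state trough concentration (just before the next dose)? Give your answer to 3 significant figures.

k = ln 2 / 15.1 = 0.04590 hr⁻¹
Fraction remaining after one interval: e^(−kτ) = e^(−0.04590 × 30.0) = 0.2523
R = 1 / (1 − 0.2523) = 1.337
Css,max = 52.1 × 1.337 = 69.68 µg/L
Css,min = Css,max × e^(−kτ) = 69.68 × 0.2523 ≈ 17.6 µg/L

17.6 µg/L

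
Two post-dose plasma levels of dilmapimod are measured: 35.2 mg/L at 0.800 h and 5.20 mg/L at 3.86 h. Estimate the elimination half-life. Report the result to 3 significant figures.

k = ln(C₁/C₂) / (t₂ − t₁) = ln(35.2/5.20) / (3.86 − 0.800)
  = 1.912 / 3.060 = 0.6250 h⁻¹
t½ = ln 2 / k = ln 2 / 0.6250 ≈ 1.11 hours

1.11 hours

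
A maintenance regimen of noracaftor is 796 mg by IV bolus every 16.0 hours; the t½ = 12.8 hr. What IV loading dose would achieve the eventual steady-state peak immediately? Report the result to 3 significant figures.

1370 mg

k = ln 2 / 12.8 = 0.05415 hr⁻¹
Accumulation ratio R = 1 / (1 − e^(−kτ)) = 1 / (1 − e^(−0.05415×16.0)) = 1 / (1 − 0.4204) = 1.725
Loading dose = maintenance dose × R = 796 × 1.725 ≈ 1370 mg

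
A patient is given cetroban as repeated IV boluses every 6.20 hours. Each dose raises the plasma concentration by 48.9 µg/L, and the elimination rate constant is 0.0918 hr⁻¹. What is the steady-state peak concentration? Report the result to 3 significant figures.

Fraction remaining after one interval: e^(−kτ) = e^(−0.09180 × 6.20) = 0.5660
R = 1 / (1 − 0.5660) = 2.304
Css,max = 48.9 × 2.304 ≈ 113 µg/L

113 µg/L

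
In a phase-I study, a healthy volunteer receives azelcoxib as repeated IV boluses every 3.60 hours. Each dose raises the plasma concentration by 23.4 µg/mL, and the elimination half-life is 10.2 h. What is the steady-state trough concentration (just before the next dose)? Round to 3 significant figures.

84.4 µg/mL

k = ln 2 / 10.2 = 0.06796 h⁻¹
Fraction remaining after one interval: e^(−kτ) = e^(−0.06796 × 3.60) = 0.7830
R = 1 / (1 − 0.7830) = 4.608
Css,max = 23.4 × 4.608 = 107.8 µg/mL
Css,min = Css,max × e^(−kτ) = 107.8 × 0.7830 ≈ 84.4 µg/mL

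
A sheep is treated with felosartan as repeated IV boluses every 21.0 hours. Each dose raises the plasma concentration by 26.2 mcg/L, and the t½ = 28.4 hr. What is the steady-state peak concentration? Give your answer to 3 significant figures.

65.3 mcg/L

k = ln 2 / 28.4 = 0.02441 hr⁻¹
Fraction remaining after one interval: e^(−kτ) = e^(−0.02441 × 21.0) = 0.5990
R = 1 / (1 − 0.5990) = 2.494
Css,max = 26.2 × 2.494 ≈ 65.3 mcg/L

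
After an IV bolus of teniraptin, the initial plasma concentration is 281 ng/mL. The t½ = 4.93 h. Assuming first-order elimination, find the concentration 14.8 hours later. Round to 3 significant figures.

35.1 ng/mL

k = ln 2 / 4.93 = 0.1406 h⁻¹
C(t) = C₀ e^(−kt) = 281 × e^(−0.1406 × 14.8) = 281 × e^(−2.081) = 281 × 0.1248 ≈ 35.1 ng/mL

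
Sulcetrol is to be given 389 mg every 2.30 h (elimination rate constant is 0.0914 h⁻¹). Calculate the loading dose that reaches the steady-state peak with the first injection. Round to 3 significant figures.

2050 mg

Accumulation ratio R = 1 / (1 − e^(−kτ)) = 1 / (1 − e^(−0.09140×2.30)) = 1 / (1 − 0.8104) = 5.274
Loading dose = maintenance dose × R = 389 × 5.274 ≈ 2050 mg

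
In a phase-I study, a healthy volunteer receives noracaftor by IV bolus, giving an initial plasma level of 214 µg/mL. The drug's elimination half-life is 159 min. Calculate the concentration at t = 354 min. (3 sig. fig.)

45.7 µg/mL

k = ln 2 / 159 = 0.004359 min⁻¹
354 min is 2.226 half-lives, so C = 214 × (1/2)^2.226 = 214 × 0.2137 ≈ 45.7 µg/mL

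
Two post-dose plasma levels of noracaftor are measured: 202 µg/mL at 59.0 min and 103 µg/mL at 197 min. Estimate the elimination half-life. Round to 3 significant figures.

142 minutes

k = ln(C₁/C₂) / (t₂ − t₁) = ln(202/103) / (197 − 59.0)
  = 0.6735 / 138.0 = 0.004881 min⁻¹
t½ = ln 2 / k = ln 2 / 0.004881 ≈ 142 minutes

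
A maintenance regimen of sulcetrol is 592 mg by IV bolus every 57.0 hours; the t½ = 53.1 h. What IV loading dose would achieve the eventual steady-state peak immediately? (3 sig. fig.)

k = ln 2 / 53.1 = 0.01305 h⁻¹
Accumulation ratio R = 1 / (1 − e^(−kτ)) = 1 / (1 − e^(−0.01305×57.0)) = 1 / (1 − 0.4752) = 1.905
Loading dose = maintenance dose × R = 592 × 1.905 ≈ 1130 mg

1130 mg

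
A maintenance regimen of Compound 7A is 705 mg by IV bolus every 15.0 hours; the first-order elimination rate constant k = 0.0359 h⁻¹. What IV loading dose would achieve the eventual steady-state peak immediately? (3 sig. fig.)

Accumulation ratio R = 1 / (1 − e^(−kτ)) = 1 / (1 − e^(−0.03590×15.0)) = 1 / (1 − 0.5836) = 2.402
Loading dose = maintenance dose × R = 705 × 2.402 ≈ 1690 mg

1690 mg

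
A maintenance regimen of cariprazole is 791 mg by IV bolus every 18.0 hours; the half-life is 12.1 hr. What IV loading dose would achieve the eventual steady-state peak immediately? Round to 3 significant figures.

1230 mg

k = ln 2 / 12.1 = 0.05728 hr⁻¹
Accumulation ratio R = 1 / (1 − e^(−kτ)) = 1 / (1 − e^(−0.05728×18.0)) = 1 / (1 − 0.3566) = 1.554
Loading dose = maintenance dose × R = 791 × 1.554 ≈ 1230 mg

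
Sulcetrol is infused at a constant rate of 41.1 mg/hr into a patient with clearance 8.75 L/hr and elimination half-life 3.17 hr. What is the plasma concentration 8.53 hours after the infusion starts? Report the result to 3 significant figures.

3.97 mg/L

Css = rate / CL = 41.1 / 8.75 = 4.697 mg/L
k = ln 2 / 3.17 = 0.2187 hr⁻¹
C(t) = Css (1 − e^(−kt)) = 4.697 × (1 − e^(−1.865)) = 4.697 × 0.8451 ≈ 3.97 mg/L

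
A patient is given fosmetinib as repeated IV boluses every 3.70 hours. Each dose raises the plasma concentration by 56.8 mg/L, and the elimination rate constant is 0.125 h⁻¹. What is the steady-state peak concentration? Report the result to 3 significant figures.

Fraction remaining after one interval: e^(−kτ) = e^(−0.1250 × 3.70) = 0.6297
R = 1 / (1 − 0.6297) = 2.701
Css,max = 56.8 × 2.701 ≈ 153 mg/L

153 mg/L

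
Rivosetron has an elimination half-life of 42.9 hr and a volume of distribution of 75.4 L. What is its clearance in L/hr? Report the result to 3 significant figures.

1.22 L/hr

k = ln 2 / t½ = ln 2 / 42.9 = 0.01616 hr⁻¹
CL = k · V = 0.01616 × 75.4 ≈ 1.22 L/hr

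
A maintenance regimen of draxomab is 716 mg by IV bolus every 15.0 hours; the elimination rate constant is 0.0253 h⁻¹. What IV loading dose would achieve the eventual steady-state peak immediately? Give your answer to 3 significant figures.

2270 mg

Accumulation ratio R = 1 / (1 − e^(−kτ)) = 1 / (1 − e^(−0.02530×15.0)) = 1 / (1 − 0.6842) = 3.167
Loading dose = maintenance dose × R = 716 × 3.167 ≈ 2270 mg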